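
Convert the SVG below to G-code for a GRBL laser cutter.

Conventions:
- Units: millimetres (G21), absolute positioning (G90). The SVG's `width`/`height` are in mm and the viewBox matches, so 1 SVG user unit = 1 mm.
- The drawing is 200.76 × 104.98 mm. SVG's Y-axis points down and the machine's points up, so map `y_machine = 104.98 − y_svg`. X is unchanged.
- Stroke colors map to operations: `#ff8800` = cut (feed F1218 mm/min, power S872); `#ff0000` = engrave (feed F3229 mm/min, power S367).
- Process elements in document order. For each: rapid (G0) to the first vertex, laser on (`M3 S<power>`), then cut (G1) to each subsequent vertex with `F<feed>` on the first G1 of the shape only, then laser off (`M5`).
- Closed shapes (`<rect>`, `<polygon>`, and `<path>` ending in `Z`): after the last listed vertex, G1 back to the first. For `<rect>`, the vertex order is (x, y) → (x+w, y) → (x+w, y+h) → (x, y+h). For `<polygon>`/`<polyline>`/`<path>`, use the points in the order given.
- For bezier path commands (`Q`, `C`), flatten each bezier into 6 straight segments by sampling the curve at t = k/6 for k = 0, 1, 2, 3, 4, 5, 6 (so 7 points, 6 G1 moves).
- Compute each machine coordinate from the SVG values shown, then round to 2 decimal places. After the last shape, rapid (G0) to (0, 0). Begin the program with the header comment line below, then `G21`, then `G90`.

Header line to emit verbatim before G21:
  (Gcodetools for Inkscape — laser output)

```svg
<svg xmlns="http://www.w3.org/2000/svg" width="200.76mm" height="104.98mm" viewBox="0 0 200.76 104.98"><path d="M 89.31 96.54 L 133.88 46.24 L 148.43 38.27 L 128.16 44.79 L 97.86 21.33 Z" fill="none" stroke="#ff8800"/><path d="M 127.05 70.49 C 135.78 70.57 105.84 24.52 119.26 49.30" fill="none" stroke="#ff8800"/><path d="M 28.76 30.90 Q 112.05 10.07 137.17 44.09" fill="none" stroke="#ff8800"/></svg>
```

viewBox `0 0 200.76 104.98` with mm width/height → 1 unit = 1 mm. Flip: y_m = 104.98 − y_svg.

**Shape 1** — `<path>` closed polygon, stroke `#ff8800` → cut (S872, F1218). Machine vertices: (89.31,8.44) → (133.88,58.74) → (148.43,66.71) → (128.16,60.19) → (97.86,83.65) → (89.31,8.44). Closed: final G1 returns to the first vertex.

**Shape 2** — `<path>` cubic bezier, stroke `#ff8800` → cut (S872, F1218). Control points (SVG): P0=(127.05,70.49), P1=(135.78,70.57), P2=(105.84,24.52), P3=(119.26,49.30); sampled at t=k/6. Machine vertices: (127.05,34.49) → (128.57,37.75) → (125.93,45.45) → (121.40,54.35) → (117.26,61.18) → (115.78,62.71) → (119.26,55.68). Open path.

**Shape 3** — `<path>` quadratic bezier, stroke `#ff8800` → cut (S872, F1218). Control points (SVG): P0=(28.76,30.90), P1=(112.05,10.07), P2=(137.17,44.09); sampled at t=k/6. Machine vertices: (28.76,74.08) → (54.91,79.50) → (77.82,81.87) → (97.51,81.20) → (113.96,77.48) → (127.18,70.71) → (137.17,60.89). Open path.

(Gcodetools for Inkscape — laser output)
G21
G90
G0 X89.31 Y8.44
M3 S872
G1 X133.88 Y58.74 F1218
G1 X148.43 Y66.71
G1 X128.16 Y60.19
G1 X97.86 Y83.65
G1 X89.31 Y8.44
M5
G0 X127.05 Y34.49
M3 S872
G1 X128.57 Y37.75 F1218
G1 X125.93 Y45.45
G1 X121.40 Y54.35
G1 X117.26 Y61.18
G1 X115.78 Y62.71
G1 X119.26 Y55.68
M5
G0 X28.76 Y74.08
M3 S872
G1 X54.91 Y79.50 F1218
G1 X77.82 Y81.87
G1 X97.51 Y81.20
G1 X113.96 Y77.48
G1 X127.18 Y70.71
G1 X137.17 Y60.89
M5
G0 X0.00 Y0.00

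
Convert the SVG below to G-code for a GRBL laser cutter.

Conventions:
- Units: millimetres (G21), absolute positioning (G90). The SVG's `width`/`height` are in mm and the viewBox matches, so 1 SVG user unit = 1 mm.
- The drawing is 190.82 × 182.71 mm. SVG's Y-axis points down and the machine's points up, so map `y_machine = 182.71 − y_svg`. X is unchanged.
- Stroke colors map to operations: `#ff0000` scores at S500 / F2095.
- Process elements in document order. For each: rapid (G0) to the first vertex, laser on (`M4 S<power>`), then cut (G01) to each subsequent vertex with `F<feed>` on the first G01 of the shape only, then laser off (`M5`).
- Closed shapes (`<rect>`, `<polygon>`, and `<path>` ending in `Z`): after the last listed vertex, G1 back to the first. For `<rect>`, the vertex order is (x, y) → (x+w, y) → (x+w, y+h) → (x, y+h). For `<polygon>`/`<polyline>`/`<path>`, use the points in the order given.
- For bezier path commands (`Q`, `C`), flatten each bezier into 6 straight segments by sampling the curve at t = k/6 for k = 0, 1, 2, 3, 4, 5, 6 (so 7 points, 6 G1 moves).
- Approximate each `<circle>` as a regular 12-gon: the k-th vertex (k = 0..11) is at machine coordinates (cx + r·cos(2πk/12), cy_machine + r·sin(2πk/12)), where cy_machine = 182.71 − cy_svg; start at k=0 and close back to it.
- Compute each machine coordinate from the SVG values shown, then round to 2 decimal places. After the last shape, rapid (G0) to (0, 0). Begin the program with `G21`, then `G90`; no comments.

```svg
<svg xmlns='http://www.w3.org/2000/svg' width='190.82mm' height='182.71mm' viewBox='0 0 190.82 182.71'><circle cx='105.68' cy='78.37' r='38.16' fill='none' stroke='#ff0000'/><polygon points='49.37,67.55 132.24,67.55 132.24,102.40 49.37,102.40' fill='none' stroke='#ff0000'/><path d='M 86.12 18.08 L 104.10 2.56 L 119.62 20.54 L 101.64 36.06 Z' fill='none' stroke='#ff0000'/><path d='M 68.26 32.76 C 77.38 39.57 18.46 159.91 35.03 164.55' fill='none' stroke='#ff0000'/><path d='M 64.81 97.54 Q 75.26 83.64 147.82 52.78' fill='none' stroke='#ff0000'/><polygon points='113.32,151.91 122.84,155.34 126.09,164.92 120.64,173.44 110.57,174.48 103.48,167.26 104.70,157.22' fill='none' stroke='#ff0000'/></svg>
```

G21
G90
G0 X143.84 Y104.34
M4 S500
G01 X138.73 Y123.42 F2095
G01 X124.76 Y137.39
G01 X105.68 Y142.50
G01 X86.60 Y137.39
G01 X72.63 Y123.42
G01 X67.52 Y104.34
G01 X72.63 Y85.26
G01 X86.60 Y71.29
G01 X105.68 Y66.18
G01 X124.76 Y71.29
G01 X138.73 Y85.26
G01 X143.84 Y104.34
M5
G0 X49.37 Y115.16
M4 S500
G01 X132.24 Y115.16 F2095
G01 X132.24 Y80.31
G01 X49.37 Y80.31
G01 X49.37 Y115.16
M5
G0 X86.12 Y164.63
M4 S500
G01 X104.10 Y180.15 F2095
G01 X119.62 Y162.17
G01 X101.64 Y146.65
G01 X86.12 Y164.63
M5
G0 X68.26 Y149.95
M4 S500
G01 X67.81 Y138.15 F2095
G01 X60.02 Y113.79
G01 X48.85 Y83.24
G01 X38.31 Y52.88
G01 X32.37 Y29.06
G01 X35.03 Y18.16
M5
G0 X64.81 Y85.17
M4 S500
G01 X70.02 Y90.27 F2095
G01 X78.68 Y96.32
G01 X90.79 Y103.31
G01 X106.35 Y111.24
G01 X125.36 Y120.11
G01 X147.82 Y129.93
M5
G0 X113.32 Y30.80
M4 S500
G01 X122.84 Y27.37 F2095
G01 X126.09 Y17.79
G01 X120.64 Y9.27
G01 X110.57 Y8.23
G01 X103.48 Y15.45
G01 X104.70 Y25.49
G01 X113.32 Y30.80
M5
G0 X0.00 Y0.00

Since the viewBox matches the mm dimensions, user units are millimetres directly. The only transform is the Y-flip y_m = 182.71 − y_svg.

Shape 1 is a circle drawn with `<circle>`. Its stroke #ff0000 means score at S500, F2095. After flipping Y the toolpath is (143.84,104.34) → (138.73,123.42) → (124.76,137.39) → (105.68,142.50) → (86.60,137.39) → (72.63,123.42) → (67.52,104.34) → (72.63,85.26) → (86.60,71.29) → (105.68,66.18) → (124.76,71.29) → (138.73,85.26) → (143.84,104.34), returning to the start.

Shape 2 is a rectangle drawn with `<polygon>`. Its stroke #ff0000 means score at S500, F2095. After flipping Y the toolpath is (49.37,115.16) → (132.24,115.16) → (132.24,80.31) → (49.37,80.31) → (49.37,115.16), returning to the start.

Shape 3 is a regular polygon drawn with `<path>`. Its stroke #ff0000 means score at S500, F2095. After flipping Y the toolpath is (86.12,164.63) → (104.10,180.15) → (119.62,162.17) → (101.64,146.65) → (86.12,164.63), returning to the start.

Shape 4 is a cubic bezier drawn with `<path>`. Its stroke #ff0000 means score at S500, F2095. After flipping Y the toolpath is (68.26,149.95) → (67.81,138.15) → (60.02,113.79) → (48.85,83.24) → (38.31,52.88) → (32.37,29.06) → (35.03,18.16).

Shape 5 is a quadratic bezier drawn with `<path>`. Its stroke #ff0000 means score at S500, F2095. After flipping Y the toolpath is (64.81,85.17) → (70.02,90.27) → (78.68,96.32) → (90.79,103.31) → (106.35,111.24) → (125.36,120.11) → (147.82,129.93).

Shape 6 is a regular polygon drawn with `<polygon>`. Its stroke #ff0000 means score at S500, F2095. After flipping Y the toolpath is (113.32,30.80) → (122.84,27.37) → (126.09,17.79) → (120.64,9.27) → (110.57,8.23) → (103.48,15.45) → (104.70,25.49) → (113.32,30.80), returning to the start.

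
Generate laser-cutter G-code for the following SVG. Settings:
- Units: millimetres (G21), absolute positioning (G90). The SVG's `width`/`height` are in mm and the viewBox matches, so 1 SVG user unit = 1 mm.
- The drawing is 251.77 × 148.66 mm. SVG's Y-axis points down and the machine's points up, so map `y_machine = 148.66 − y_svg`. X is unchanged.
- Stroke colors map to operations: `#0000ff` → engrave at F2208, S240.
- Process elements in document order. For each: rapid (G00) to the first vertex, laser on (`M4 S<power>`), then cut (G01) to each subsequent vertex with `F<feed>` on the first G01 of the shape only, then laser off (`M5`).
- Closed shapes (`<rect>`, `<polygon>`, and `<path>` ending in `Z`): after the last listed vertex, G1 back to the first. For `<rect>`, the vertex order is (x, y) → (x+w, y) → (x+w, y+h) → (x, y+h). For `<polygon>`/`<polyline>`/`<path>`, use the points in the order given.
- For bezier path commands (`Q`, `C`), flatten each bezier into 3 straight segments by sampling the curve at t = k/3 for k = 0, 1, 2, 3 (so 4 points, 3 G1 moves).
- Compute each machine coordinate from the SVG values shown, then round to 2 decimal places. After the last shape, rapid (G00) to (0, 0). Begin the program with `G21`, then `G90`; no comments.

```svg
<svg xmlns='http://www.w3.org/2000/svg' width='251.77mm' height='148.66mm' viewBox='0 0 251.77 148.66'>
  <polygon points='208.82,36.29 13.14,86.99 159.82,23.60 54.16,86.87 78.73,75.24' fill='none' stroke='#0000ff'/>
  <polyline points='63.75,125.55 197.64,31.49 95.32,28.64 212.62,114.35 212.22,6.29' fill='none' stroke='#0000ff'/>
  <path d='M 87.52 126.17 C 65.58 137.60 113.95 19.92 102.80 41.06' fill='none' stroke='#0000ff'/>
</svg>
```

1 u = 1 mm; y_m = 148.66 − y.

[1] `<polygon>` closed polygon, #0000ff→engrave S240 F2208: (208.82,112.37) → (13.14,61.67) → (159.82,125.06) → (54.16,61.79) → (78.73,73.42) → (208.82,112.37) (closed)

[2] `<polyline>` open polyline, #0000ff→engrave S240 F2208: (63.75,23.11) → (197.64,117.17) → (95.32,120.02) → (212.62,34.31) → (212.22,142.37)

[3] `<path>` cubic bezier, #0000ff→engrave S240 F2208: (87.52,22.49) → (84.21,44.17) → (98.92,92.39) → (102.80,107.60)

G21
G90
G00 X208.82 Y112.37
M4 S240
G01 X13.14 Y61.67 F2208
G01 X159.82 Y125.06
G01 X54.16 Y61.79
G01 X78.73 Y73.42
G01 X208.82 Y112.37
M5
G00 X63.75 Y23.11
M4 S240
G01 X197.64 Y117.17 F2208
G01 X95.32 Y120.02
G01 X212.62 Y34.31
G01 X212.22 Y142.37
M5
G00 X87.52 Y22.49
M4 S240
G01 X84.21 Y44.17 F2208
G01 X98.92 Y92.39
G01 X102.80 Y107.60
M5
G00 X0.00 Y0.00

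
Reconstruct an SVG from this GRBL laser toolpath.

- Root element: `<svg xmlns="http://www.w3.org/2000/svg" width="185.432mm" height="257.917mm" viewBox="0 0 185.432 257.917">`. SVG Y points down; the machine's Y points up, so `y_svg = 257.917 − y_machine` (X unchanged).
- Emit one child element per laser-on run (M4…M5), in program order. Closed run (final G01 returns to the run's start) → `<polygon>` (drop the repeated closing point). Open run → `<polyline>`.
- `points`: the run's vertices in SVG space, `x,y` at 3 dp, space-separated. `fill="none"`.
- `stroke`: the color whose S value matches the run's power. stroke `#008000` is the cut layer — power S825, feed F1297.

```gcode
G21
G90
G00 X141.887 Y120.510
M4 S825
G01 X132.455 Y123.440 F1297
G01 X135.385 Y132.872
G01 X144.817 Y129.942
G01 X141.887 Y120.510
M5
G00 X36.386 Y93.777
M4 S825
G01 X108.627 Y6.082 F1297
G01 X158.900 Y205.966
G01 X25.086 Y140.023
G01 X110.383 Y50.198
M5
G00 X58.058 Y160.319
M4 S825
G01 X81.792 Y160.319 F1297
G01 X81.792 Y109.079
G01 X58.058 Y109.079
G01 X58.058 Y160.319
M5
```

<svg xmlns="http://www.w3.org/2000/svg" width="185.432mm" height="257.917mm" viewBox="0 0 185.432 257.917">
  <polygon points="141.887,137.407 132.455,134.477 135.385,125.045 144.817,127.975" fill="none" stroke="#008000"/>
  <polyline points="36.386,164.140 108.627,251.835 158.900,51.951 25.086,117.894 110.383,207.719" fill="none" stroke="#008000"/>
  <polygon points="58.058,97.598 81.792,97.598 81.792,148.838 58.058,148.838" fill="none" stroke="#008000"/>
</svg>

Machine Y-up, SVG Y-down with viewBox height 257.917, so y_svg = 257.917 − y_machine; X carries over. Every run uses S825, so all elements get stroke `#008000` (cut).

Run 1: The run returns to its start, so emit a `<polygon>` with points (Y-flipped): 141.887,137.407 132.455,134.477 135.385,125.045 144.817,127.975.

Run 2: The run is open, so emit a `<polyline>` with points (Y-flipped): 36.386,164.140 108.627,251.835 158.900,51.951 25.086,117.894 110.383,207.719.

Run 3: The run returns to its start, so emit a `<polygon>` with points (Y-flipped): 58.058,97.598 81.792,97.598 81.792,148.838 58.058,148.838.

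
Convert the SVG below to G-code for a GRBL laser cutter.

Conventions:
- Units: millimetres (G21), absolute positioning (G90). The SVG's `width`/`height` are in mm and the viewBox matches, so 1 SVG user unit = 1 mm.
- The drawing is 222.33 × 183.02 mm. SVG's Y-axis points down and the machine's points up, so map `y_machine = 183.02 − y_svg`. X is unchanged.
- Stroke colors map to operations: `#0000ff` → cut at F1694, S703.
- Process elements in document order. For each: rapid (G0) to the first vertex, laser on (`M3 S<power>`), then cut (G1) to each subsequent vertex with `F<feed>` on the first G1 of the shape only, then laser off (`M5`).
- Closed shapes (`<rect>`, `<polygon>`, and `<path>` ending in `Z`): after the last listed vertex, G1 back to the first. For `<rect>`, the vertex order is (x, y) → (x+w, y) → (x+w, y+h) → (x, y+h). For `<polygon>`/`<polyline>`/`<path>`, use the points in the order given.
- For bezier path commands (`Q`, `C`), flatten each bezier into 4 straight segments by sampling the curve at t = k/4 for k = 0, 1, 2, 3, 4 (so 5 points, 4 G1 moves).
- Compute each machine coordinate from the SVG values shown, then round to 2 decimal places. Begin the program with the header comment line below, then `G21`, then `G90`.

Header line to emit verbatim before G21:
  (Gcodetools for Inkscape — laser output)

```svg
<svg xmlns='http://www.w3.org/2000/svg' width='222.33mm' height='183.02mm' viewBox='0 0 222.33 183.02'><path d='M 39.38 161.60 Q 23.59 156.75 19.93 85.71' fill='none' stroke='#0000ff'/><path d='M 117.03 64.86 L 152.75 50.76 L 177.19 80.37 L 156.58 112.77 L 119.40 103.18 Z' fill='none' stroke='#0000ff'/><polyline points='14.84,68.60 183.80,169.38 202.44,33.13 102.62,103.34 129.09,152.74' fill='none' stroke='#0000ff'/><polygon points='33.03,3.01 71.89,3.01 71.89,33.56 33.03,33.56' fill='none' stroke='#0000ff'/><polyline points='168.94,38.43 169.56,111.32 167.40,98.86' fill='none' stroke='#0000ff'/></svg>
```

(Gcodetools for Inkscape — laser output)
G21
G90
G0 X39.38 Y21.42
M3 S703
G1 X32.24 Y27.98 F1694
G1 X26.62 Y42.82
G1 X22.52 Y65.93
G1 X19.93 Y97.31
M5
G0 X117.03 Y118.16
M3 S703
G1 X152.75 Y132.26 F1694
G1 X177.19 Y102.65
G1 X156.58 Y70.25
G1 X119.40 Y79.84
G1 X117.03 Y118.16
M5
G0 X14.84 Y114.42
M3 S703
G1 X183.80 Y13.64 F1694
G1 X202.44 Y149.89
G1 X102.62 Y79.68
G1 X129.09 Y30.28
M5
G0 X33.03 Y180.01
M3 S703
G1 X71.89 Y180.01 F1694
G1 X71.89 Y149.46
G1 X33.03 Y149.46
G1 X33.03 Y180.01
M5
G0 X168.94 Y144.59
M3 S703
G1 X169.56 Y71.70 F1694
G1 X167.40 Y84.16
M5

viewBox `0 0 222.33 183.02` with mm width/height → 1 unit = 1 mm. Flip: y_m = 183.02 − y_svg.

**Shape 1** — `<path>` quadratic bezier, stroke `#0000ff` → cut (S703, F1694). Control points (SVG): P0=(39.38,161.60), P1=(23.59,156.75), P2=(19.93,85.71); sampled at t=k/4. Machine vertices: (39.38,21.42) → (32.24,27.98) → (26.62,42.82) → (22.52,65.93) → (19.93,97.31). Open path.

**Shape 2** — `<path>` regular polygon, stroke `#0000ff` → cut (S703, F1694). Machine vertices: (117.03,118.16) → (152.75,132.26) → (177.19,102.65) → (156.58,70.25) → (119.40,79.84) → (117.03,118.16). Closed: final G1 returns to the first vertex.

**Shape 3** — `<polyline>` open polyline, stroke `#0000ff` → cut (S703, F1694). Machine vertices: (14.84,114.42) → (183.80,13.64) → (202.44,149.89) → (102.62,79.68) → (129.09,30.28). Open path.

**Shape 4** — `<polygon>` rectangle, stroke `#0000ff` → cut (S703, F1694). Machine vertices: (33.03,180.01) → (71.89,180.01) → (71.89,149.46) → (33.03,149.46) → (33.03,180.01). Closed: final G1 returns to the first vertex.

**Shape 5** — `<polyline>` open polyline, stroke `#0000ff` → cut (S703, F1694). Machine vertices: (168.94,144.59) → (169.56,71.70) → (167.40,84.16). Open path.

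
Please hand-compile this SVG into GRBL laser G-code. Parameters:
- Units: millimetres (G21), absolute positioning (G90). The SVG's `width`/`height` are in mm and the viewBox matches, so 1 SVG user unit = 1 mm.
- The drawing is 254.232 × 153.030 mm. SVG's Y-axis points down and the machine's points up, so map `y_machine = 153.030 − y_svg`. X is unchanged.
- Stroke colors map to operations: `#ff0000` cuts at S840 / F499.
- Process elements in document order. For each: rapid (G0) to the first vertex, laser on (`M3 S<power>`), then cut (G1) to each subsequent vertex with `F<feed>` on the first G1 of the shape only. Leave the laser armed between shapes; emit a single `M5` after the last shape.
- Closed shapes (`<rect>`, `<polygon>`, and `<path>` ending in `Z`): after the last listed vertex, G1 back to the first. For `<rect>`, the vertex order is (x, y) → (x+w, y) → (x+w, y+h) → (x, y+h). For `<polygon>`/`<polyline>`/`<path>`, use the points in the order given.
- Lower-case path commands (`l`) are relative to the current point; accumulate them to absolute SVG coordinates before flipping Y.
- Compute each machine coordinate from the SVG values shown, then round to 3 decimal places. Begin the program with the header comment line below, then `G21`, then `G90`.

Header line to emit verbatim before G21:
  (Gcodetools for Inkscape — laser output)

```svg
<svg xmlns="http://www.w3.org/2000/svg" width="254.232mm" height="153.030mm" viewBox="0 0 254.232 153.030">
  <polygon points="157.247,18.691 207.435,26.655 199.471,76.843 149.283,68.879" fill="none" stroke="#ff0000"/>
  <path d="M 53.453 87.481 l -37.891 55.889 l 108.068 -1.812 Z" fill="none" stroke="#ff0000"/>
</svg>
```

viewBox `0 0 254.232 153.030` with mm width/height → 1 unit = 1 mm. Flip: y_m = 153.030 − y_svg.

**Shape 1** — `<polygon>` regular polygon, stroke `#ff0000` → cut (S840, F499). Machine vertices: (157.247,134.339) → (207.435,126.375) → (199.471,76.187) → (149.283,84.151) → (157.247,134.339). Closed: final G1 returns to the first vertex.

**Shape 2** — `<path>` closed polygon, stroke `#ff0000` → cut (S840, F499). Machine vertices: (53.453,65.549) → (15.562,9.660) → (123.630,11.472) → (53.453,65.549). Closed: final G1 returns to the first vertex.

(Gcodetools for Inkscape — laser output)
G21
G90
G0 X157.247 Y134.339
M3 S840
G1 X207.435 Y126.375 F499
G1 X199.471 Y76.187
G1 X149.283 Y84.151
G1 X157.247 Y134.339
G0 X53.453 Y65.549
M3 S840
G1 X15.562 Y9.660 F499
G1 X123.630 Y11.472
G1 X53.453 Y65.549
M5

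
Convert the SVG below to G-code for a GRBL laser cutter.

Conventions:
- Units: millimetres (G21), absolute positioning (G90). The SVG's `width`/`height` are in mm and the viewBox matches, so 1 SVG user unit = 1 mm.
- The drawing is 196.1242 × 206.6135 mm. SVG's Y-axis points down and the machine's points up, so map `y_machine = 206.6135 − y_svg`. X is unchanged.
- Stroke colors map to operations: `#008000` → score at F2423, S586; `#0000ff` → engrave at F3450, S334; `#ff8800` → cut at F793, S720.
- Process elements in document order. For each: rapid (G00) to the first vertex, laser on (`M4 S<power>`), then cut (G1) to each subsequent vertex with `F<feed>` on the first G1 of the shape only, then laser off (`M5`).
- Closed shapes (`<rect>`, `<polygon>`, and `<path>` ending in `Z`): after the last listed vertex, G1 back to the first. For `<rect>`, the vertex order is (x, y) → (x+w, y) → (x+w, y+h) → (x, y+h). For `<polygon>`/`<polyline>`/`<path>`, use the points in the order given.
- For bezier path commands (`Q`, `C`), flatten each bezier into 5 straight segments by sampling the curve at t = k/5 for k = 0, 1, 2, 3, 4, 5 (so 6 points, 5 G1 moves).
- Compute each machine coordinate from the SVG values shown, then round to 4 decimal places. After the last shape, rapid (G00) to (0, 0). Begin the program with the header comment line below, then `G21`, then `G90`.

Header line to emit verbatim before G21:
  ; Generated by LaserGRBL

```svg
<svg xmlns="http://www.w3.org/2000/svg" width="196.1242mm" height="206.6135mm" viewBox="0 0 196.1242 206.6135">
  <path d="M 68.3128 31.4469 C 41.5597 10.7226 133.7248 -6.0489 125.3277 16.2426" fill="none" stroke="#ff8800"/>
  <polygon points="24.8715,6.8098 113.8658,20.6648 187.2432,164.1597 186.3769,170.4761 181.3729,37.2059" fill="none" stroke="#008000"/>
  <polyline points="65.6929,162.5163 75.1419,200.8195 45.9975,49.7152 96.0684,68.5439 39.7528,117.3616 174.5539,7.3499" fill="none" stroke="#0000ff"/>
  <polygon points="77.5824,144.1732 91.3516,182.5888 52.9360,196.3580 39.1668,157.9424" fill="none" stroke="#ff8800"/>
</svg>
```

1 u = 1 mm; y_m = 206.6135 − y.

[1] `<path>` cubic bezier, #ff8800→cut S720 F793: (68.3128,175.1666) → (64.7753,186.8460) → (79.2431,195.8914) → (101.1811,200.6175) → (120.0543,199.3391) → (125.3277,190.3709)

[2] `<polygon>` closed polygon, #008000→score S586 F2423: (24.8715,199.8037) → (113.8658,185.9487) → (187.2432,42.4538) → (186.3769,36.1374) → (181.3729,169.4076) → (24.8715,199.8037) (closed)

[3] `<polyline>` open polyline, #0000ff→engrave S334 F3450: (65.6929,44.0972) → (75.1419,5.7940) → (45.9975,156.8983) → (96.0684,138.0696) → (39.7528,89.2519) → (174.5539,199.2636)

[4] `<polygon>` regular polygon, #ff8800→cut S720 F793: (77.5824,62.4403) → (91.3516,24.0247) → (52.9360,10.2555) → (39.1668,48.6711) → (77.5824,62.4403) (closed)

; Generated by LaserGRBL
G21
G90
G00 X68.3128 Y175.1666
M4 S720
G1 X64.7753 Y186.8460 F793
G1 X79.2431 Y195.8914
G1 X101.1811 Y200.6175
G1 X120.0543 Y199.3391
G1 X125.3277 Y190.3709
M5
G00 X24.8715 Y199.8037
M4 S586
G1 X113.8658 Y185.9487 F2423
G1 X187.2432 Y42.4538
G1 X186.3769 Y36.1374
G1 X181.3729 Y169.4076
G1 X24.8715 Y199.8037
M5
G00 X65.6929 Y44.0972
M4 S334
G1 X75.1419 Y5.7940 F3450
G1 X45.9975 Y156.8983
G1 X96.0684 Y138.0696
G1 X39.7528 Y89.2519
G1 X174.5539 Y199.2636
M5
G00 X77.5824 Y62.4403
M4 S720
G1 X91.3516 Y24.0247 F793
G1 X52.9360 Y10.2555
G1 X39.1668 Y48.6711
G1 X77.5824 Y62.4403
M5
G00 X0.0000 Y0.0000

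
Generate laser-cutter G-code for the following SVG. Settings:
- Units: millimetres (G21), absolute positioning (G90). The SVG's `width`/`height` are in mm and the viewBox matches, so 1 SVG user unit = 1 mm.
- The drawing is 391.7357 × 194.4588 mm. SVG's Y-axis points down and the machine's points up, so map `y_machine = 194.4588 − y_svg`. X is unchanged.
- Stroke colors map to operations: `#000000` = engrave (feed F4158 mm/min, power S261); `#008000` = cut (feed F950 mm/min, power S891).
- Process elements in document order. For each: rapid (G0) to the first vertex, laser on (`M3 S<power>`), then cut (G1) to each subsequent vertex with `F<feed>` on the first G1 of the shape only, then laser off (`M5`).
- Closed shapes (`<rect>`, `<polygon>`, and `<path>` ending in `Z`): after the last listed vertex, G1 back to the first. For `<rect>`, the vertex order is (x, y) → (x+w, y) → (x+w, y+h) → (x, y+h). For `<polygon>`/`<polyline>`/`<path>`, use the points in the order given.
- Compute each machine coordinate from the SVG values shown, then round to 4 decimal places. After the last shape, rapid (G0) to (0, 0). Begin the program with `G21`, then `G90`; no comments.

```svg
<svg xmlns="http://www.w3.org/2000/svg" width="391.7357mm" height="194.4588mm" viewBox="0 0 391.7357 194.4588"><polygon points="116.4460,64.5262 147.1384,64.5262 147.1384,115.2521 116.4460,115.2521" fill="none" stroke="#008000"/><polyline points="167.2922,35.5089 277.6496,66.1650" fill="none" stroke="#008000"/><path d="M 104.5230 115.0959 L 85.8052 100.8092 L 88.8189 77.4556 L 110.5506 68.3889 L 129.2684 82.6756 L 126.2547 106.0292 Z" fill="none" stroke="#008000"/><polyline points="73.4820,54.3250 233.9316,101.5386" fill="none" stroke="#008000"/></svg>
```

viewBox `0 0 391.7357 194.4588` with mm width/height → 1 unit = 1 mm. Flip: y_m = 194.4588 − y_svg.

**Shape 1** — `<polygon>` rectangle, stroke `#008000` → cut (S891, F950). Machine vertices: (116.4460,129.9326) → (147.1384,129.9326) → (147.1384,79.2067) → (116.4460,79.2067) → (116.4460,129.9326). Closed: final G1 returns to the first vertex.

**Shape 2** — `<polyline>` line segment, stroke `#008000` → cut (S891, F950). Machine vertices: (167.2922,158.9499) → (277.6496,128.2938). Open path.

**Shape 3** — `<path>` regular polygon, stroke `#008000` → cut (S891, F950). Machine vertices: (104.5230,79.3629) → (85.8052,93.6496) → (88.8189,117.0032) → (110.5506,126.0699) → (129.2684,111.7832) → (126.2547,88.4296) → (104.5230,79.3629). Closed: final G1 returns to the first vertex.

**Shape 4** — `<polyline>` line segment, stroke `#008000` → cut (S891, F950). Machine vertices: (73.4820,140.1338) → (233.9316,92.9202). Open path.

G21
G90
G0 X116.4460 Y129.9326
M3 S891
G1 X147.1384 Y129.9326 F950
G1 X147.1384 Y79.2067
G1 X116.4460 Y79.2067
G1 X116.4460 Y129.9326
M5
G0 X167.2922 Y158.9499
M3 S891
G1 X277.6496 Y128.2938 F950
M5
G0 X104.5230 Y79.3629
M3 S891
G1 X85.8052 Y93.6496 F950
G1 X88.8189 Y117.0032
G1 X110.5506 Y126.0699
G1 X129.2684 Y111.7832
G1 X126.2547 Y88.4296
G1 X104.5230 Y79.3629
M5
G0 X73.4820 Y140.1338
M3 S891
G1 X233.9316 Y92.9202 F950
M5
G0 X0.0000 Y0.0000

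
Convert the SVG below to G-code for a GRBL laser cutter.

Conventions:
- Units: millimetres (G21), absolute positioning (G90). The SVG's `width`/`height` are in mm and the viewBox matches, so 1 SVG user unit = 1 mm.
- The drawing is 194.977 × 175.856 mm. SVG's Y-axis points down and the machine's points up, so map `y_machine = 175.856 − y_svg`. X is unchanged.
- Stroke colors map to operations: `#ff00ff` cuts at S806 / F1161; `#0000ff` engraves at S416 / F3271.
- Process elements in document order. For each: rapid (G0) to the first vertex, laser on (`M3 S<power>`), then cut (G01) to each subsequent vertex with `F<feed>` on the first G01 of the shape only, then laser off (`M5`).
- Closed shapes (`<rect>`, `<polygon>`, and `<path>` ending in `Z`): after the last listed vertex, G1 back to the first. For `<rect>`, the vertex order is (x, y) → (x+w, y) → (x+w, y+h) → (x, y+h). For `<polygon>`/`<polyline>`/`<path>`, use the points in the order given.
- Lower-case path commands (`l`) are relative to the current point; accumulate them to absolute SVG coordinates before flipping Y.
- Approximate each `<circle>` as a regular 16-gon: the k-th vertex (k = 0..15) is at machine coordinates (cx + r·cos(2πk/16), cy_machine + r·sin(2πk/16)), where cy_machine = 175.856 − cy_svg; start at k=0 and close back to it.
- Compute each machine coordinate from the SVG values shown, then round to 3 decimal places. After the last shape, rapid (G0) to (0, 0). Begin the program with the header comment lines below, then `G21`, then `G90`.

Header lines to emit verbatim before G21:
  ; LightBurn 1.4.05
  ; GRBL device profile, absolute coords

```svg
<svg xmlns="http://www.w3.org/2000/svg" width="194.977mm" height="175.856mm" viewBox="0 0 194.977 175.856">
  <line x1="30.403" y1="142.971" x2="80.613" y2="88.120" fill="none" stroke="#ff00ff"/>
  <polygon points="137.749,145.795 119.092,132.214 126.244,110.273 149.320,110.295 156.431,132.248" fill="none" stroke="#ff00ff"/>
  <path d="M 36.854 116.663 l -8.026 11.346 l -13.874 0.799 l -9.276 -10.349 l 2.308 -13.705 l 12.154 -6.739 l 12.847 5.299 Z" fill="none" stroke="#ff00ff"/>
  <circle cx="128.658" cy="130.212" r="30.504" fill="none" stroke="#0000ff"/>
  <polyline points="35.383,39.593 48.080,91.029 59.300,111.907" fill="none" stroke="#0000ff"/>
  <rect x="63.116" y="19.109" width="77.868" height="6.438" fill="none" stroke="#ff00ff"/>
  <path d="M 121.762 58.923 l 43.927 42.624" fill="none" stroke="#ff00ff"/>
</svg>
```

viewBox `0 0 194.977 175.856` with mm width/height → 1 unit = 1 mm. Flip: y_m = 175.856 − y_svg.

**Shape 1** — `<line>` line segment, stroke `#ff00ff` → cut (S806, F1161). Machine vertices: (30.403,32.885) → (80.613,87.736). Open path.

**Shape 2** — `<polygon>` regular polygon, stroke `#ff00ff` → cut (S806, F1161). Machine vertices: (137.749,30.061) → (119.092,43.642) → (126.244,65.583) → (149.320,65.561) → (156.431,43.608) → (137.749,30.061). Closed: final G1 returns to the first vertex.

**Shape 3** — `<path>` regular polygon, stroke `#ff00ff` → cut (S806, F1161). Machine vertices: (36.854,59.193) → (28.828,47.847) → (14.954,47.048) → (5.678,57.397) → (7.986,71.102) → (20.140,77.841) → (32.987,72.542) → (36.854,59.193). Closed: final G1 returns to the first vertex.

**Shape 4** — `<circle>` circle, stroke `#0000ff` → engrave (S416, F3271). Machine vertices: (159.162,45.644) → (156.840,57.317) → (150.228,67.214) → (140.331,73.826) → (128.658,76.148) → (116.985,73.826) → (107.088,67.214) → (100.476,57.317) → (98.154,45.644) → (100.476,33.971) → (107.088,24.074) → (116.985,17.462) → (128.658,15.140) → (140.331,17.462) → (150.228,24.074) → (156.840,33.971) → (159.162,45.644). Closed: final G1 returns to the first vertex.

**Shape 5** — `<polyline>` open polyline, stroke `#0000ff` → engrave (S416, F3271). Machine vertices: (35.383,136.263) → (48.080,84.827) → (59.300,63.949). Open path.

**Shape 6** — `<rect>` rectangle, stroke `#ff00ff` → cut (S806, F1161). Machine vertices: (63.116,156.747) → (140.984,156.747) → (140.984,150.309) → (63.116,150.309) → (63.116,156.747). Closed: final G1 returns to the first vertex.

**Shape 7** — `<path>` line segment, stroke `#ff00ff` → cut (S806, F1161). Machine vertices: (121.762,116.933) → (165.689,74.309). Open path.

; LightBurn 1.4.05
; GRBL device profile, absolute coords
G21
G90
G0 X30.403 Y32.885
M3 S806
G01 X80.613 Y87.736 F1161
M5
G0 X137.749 Y30.061
M3 S806
G01 X119.092 Y43.642 F1161
G01 X126.244 Y65.583
G01 X149.320 Y65.561
G01 X156.431 Y43.608
G01 X137.749 Y30.061
M5
G0 X36.854 Y59.193
M3 S806
G01 X28.828 Y47.847 F1161
G01 X14.954 Y47.048
G01 X5.678 Y57.397
G01 X7.986 Y71.102
G01 X20.140 Y77.841
G01 X32.987 Y72.542
G01 X36.854 Y59.193
M5
G0 X159.162 Y45.644
M3 S416
G01 X156.840 Y57.317 F3271
G01 X150.228 Y67.214
G01 X140.331 Y73.826
G01 X128.658 Y76.148
G01 X116.985 Y73.826
G01 X107.088 Y67.214
G01 X100.476 Y57.317
G01 X98.154 Y45.644
G01 X100.476 Y33.971
G01 X107.088 Y24.074
G01 X116.985 Y17.462
G01 X128.658 Y15.140
G01 X140.331 Y17.462
G01 X150.228 Y24.074
G01 X156.840 Y33.971
G01 X159.162 Y45.644
M5
G0 X35.383 Y136.263
M3 S416
G01 X48.080 Y84.827 F3271
G01 X59.300 Y63.949
M5
G0 X63.116 Y156.747
M3 S806
G01 X140.984 Y156.747 F1161
G01 X140.984 Y150.309
G01 X63.116 Y150.309
G01 X63.116 Y156.747
M5
G0 X121.762 Y116.933
M3 S806
G01 X165.689 Y74.309 F1161
M5
G0 X0.000 Y0.000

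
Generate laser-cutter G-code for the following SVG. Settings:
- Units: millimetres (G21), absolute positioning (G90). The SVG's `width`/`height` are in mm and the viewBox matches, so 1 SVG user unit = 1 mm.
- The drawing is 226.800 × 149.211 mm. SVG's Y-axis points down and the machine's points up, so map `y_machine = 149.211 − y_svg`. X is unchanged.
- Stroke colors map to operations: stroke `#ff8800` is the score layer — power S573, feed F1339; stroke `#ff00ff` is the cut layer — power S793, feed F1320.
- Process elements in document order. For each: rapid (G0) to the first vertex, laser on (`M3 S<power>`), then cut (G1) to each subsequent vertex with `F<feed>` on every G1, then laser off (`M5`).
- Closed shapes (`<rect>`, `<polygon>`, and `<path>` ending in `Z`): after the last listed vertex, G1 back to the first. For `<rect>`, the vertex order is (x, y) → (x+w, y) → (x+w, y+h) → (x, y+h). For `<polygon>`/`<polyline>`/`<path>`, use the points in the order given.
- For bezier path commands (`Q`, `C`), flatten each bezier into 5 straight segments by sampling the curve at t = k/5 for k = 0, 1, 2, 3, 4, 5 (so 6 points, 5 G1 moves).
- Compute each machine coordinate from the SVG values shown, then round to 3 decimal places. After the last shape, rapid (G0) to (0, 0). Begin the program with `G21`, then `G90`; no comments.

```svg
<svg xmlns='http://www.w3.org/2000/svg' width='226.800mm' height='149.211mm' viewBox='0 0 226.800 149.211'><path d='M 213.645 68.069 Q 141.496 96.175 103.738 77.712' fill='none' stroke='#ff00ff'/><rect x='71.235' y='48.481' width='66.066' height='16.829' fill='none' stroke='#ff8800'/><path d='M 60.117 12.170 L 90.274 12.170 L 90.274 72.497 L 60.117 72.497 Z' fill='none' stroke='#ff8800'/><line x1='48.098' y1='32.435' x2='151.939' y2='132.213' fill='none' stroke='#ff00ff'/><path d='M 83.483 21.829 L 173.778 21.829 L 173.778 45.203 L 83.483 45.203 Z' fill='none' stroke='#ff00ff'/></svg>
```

Since the viewBox matches the mm dimensions, user units are millimetres directly. The only transform is the Y-flip y_m = 149.211 − y_svg.

Shape 1 is a quadratic bezier drawn with `<path>`. Its stroke #ff00ff means cut at S793, F1320. After flipping Y the toolpath is (213.645,81.142) → (186.161,71.762) → (161.428,66.108) → (139.447,64.180) → (120.217,65.977) → (103.738,71.499).

Shape 2 is a rectangle drawn with `<rect>`. Its stroke #ff8800 means score at S573, F1339. After flipping Y the toolpath is (71.235,100.730) → (137.301,100.730) → (137.301,83.901) → (71.235,83.901) → (71.235,100.730), returning to the start.

Shape 3 is a rectangle drawn with `<path>`. Its stroke #ff8800 means score at S573, F1339. After flipping Y the toolpath is (60.117,137.041) → (90.274,137.041) → (90.274,76.714) → (60.117,76.714) → (60.117,137.041), returning to the start.

Shape 4 is a line segment drawn with `<line>`. Its stroke #ff00ff means cut at S793, F1320. After flipping Y the toolpath is (48.098,116.776) → (151.939,16.998).

Shape 5 is a rectangle drawn with `<path>`. Its stroke #ff00ff means cut at S793, F1320. After flipping Y the toolpath is (83.483,127.382) → (173.778,127.382) → (173.778,104.008) → (83.483,104.008) → (83.483,127.382), returning to the start.

G21
G90
G0 X213.645 Y81.142
M3 S793
G1 X186.161 Y71.762 F1320
G1 X161.428 Y66.108 F1320
G1 X139.447 Y64.180 F1320
G1 X120.217 Y65.977 F1320
G1 X103.738 Y71.499 F1320
M5
G0 X71.235 Y100.730
M3 S573
G1 X137.301 Y100.730 F1339
G1 X137.301 Y83.901 F1339
G1 X71.235 Y83.901 F1339
G1 X71.235 Y100.730 F1339
M5
G0 X60.117 Y137.041
M3 S573
G1 X90.274 Y137.041 F1339
G1 X90.274 Y76.714 F1339
G1 X60.117 Y76.714 F1339
G1 X60.117 Y137.041 F1339
M5
G0 X48.098 Y116.776
M3 S793
G1 X151.939 Y16.998 F1320
M5
G0 X83.483 Y127.382
M3 S793
G1 X173.778 Y127.382 F1320
G1 X173.778 Y104.008 F1320
G1 X83.483 Y104.008 F1320
G1 X83.483 Y127.382 F1320
M5
G0 X0.000 Y0.000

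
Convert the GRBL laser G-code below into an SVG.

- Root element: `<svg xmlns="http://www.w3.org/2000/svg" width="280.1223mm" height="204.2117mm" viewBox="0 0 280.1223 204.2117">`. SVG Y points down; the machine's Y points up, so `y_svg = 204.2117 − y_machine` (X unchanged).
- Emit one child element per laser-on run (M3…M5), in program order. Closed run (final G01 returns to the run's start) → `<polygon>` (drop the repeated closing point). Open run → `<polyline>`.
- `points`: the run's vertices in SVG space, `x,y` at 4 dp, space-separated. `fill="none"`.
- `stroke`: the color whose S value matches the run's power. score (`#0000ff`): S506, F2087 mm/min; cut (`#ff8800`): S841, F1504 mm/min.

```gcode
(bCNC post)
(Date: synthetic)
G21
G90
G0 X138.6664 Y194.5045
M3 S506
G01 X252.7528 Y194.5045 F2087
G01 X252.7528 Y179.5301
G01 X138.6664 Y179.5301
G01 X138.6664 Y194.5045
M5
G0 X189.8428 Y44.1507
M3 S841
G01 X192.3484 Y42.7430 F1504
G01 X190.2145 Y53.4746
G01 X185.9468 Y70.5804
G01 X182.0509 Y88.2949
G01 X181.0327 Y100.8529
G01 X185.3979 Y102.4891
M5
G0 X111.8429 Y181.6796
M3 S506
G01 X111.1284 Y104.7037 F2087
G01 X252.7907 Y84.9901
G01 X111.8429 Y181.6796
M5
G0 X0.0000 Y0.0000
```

y_svg = 204.2117 − y_m.

[1] S506→`#0000ff` (score); closed run; points: 138.6664,9.7072 252.7528,9.7072 252.7528,24.6816 138.6664,24.6816

[2] S841→`#ff8800` (cut); open run; points: 189.8428,160.0610 192.3484,161.4687 190.2145,150.7371 185.9468,133.6313 182.0509,115.9168 181.0327,103.3588 185.3979,101.7226

[3] S506→`#0000ff` (score); closed run; points: 111.8429,22.5321 111.1284,99.5080 252.7907,119.2216

<svg xmlns="http://www.w3.org/2000/svg" width="280.1223mm" height="204.2117mm" viewBox="0 0 280.1223 204.2117">
  <polygon points="138.6664,9.7072 252.7528,9.7072 252.7528,24.6816 138.6664,24.6816" fill="none" stroke="#0000ff"/>
  <polyline points="189.8428,160.0610 192.3484,161.4687 190.2145,150.7371 185.9468,133.6313 182.0509,115.9168 181.0327,103.3588 185.3979,101.7226" fill="none" stroke="#ff8800"/>
  <polygon points="111.8429,22.5321 111.1284,99.5080 252.7907,119.2216" fill="none" stroke="#0000ff"/>
</svg>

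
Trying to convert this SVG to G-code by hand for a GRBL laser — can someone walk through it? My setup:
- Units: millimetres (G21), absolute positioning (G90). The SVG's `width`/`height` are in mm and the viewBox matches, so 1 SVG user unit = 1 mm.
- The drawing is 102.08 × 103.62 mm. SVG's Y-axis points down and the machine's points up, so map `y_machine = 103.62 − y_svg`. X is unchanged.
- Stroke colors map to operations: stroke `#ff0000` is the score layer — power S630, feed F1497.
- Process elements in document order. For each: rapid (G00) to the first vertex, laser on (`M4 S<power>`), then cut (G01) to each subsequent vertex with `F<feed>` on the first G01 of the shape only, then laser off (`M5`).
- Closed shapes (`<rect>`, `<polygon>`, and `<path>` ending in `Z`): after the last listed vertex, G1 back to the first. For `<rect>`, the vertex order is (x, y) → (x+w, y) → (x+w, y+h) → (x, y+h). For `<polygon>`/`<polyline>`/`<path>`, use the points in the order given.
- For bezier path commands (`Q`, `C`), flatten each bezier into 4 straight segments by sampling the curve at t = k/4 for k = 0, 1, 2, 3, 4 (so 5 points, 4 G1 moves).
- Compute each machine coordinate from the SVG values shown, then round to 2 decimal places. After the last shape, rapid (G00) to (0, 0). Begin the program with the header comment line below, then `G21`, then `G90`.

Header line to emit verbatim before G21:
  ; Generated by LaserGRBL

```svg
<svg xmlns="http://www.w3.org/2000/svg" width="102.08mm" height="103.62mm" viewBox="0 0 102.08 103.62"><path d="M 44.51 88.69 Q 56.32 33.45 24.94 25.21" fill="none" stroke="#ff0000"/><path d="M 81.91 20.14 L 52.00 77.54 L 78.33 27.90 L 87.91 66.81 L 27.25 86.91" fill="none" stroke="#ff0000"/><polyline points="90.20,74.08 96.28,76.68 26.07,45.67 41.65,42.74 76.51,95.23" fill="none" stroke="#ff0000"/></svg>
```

1 u = 1 mm; y_m = 103.62 − y.

[1] `<path>` quadratic bezier, #ff0000→score S630 F1497: (44.51,14.93) → (47.72,39.61) → (45.52,58.42) → (37.93,71.35) → (24.94,78.41)

[2] `<path>` open polyline, #ff0000→score S630 F1497: (81.91,83.48) → (52.00,26.08) → (78.33,75.72) → (87.91,36.81) → (27.25,16.71)

[3] `<polyline>` open polyline, #ff0000→score S630 F1497: (90.20,29.54) → (96.28,26.94) → (26.07,57.95) → (41.65,60.88) → (76.51,8.39)

; Generated by LaserGRBL
G21
G90
G00 X44.51 Y14.93
M4 S630
G01 X47.72 Y39.61 F1497
G01 X45.52 Y58.42
G01 X37.93 Y71.35
G01 X24.94 Y78.41
M5
G00 X81.91 Y83.48
M4 S630
G01 X52.00 Y26.08 F1497
G01 X78.33 Y75.72
G01 X87.91 Y36.81
G01 X27.25 Y16.71
M5
G00 X90.20 Y29.54
M4 S630
G01 X96.28 Y26.94 F1497
G01 X26.07 Y57.95
G01 X41.65 Y60.88
G01 X76.51 Y8.39
M5
G00 X0.00 Y0.00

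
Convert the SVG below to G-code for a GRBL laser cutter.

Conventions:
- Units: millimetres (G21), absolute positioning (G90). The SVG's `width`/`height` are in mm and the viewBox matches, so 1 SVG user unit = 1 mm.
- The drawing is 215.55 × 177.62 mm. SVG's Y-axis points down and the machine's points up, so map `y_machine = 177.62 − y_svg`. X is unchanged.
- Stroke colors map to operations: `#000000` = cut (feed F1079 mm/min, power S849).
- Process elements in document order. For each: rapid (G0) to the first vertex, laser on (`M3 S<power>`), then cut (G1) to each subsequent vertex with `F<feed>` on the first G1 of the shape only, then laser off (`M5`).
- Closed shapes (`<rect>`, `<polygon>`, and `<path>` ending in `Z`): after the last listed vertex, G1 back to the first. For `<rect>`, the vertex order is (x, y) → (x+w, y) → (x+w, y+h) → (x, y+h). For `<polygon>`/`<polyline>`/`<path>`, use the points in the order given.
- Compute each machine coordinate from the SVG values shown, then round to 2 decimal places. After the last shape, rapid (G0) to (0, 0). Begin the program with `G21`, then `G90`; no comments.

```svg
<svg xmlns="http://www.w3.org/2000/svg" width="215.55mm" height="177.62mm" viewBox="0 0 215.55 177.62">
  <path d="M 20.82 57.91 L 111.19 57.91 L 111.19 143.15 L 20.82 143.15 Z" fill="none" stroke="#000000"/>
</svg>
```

G21
G90
G0 X20.82 Y119.71
M3 S849
G1 X111.19 Y119.71 F1079
G1 X111.19 Y34.47
G1 X20.82 Y34.47
G1 X20.82 Y119.71
M5
G0 X0.00 Y0.00

1 u = 1 mm; y_m = 177.62 − y.

[1] `<path>` rectangle, #000000→cut S849 F1079: (20.82,119.71) → (111.19,119.71) → (111.19,34.47) → (20.82,34.47) → (20.82,119.71) (closed)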